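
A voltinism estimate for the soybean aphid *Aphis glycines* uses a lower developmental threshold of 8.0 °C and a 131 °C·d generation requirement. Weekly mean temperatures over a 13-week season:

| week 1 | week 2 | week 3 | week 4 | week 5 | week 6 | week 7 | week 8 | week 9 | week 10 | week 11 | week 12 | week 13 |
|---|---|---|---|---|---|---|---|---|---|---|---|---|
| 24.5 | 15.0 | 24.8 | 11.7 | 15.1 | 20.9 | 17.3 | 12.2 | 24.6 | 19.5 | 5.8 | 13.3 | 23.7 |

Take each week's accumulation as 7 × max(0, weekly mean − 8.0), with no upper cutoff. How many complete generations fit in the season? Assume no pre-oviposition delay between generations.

6 generations

Weekly DD (7 × max(0, T̄ − 8.0)): 115.5, 49.0, 117.6, 25.9, 49.7, 90.3, 65.1, 29.4, 116.2, 80.5, 0.0, 37.1, 109.9.
Season total = 886.2 DD.
Complete generations = ⌊886.2 / 131⌋ = 6.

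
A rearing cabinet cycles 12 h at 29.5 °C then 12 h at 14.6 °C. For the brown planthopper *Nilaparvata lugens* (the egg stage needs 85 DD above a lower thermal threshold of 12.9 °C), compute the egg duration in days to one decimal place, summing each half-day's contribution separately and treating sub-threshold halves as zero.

9.3 days

Day half: max(0, 29.5 − 12.9) × 0.5 = 16.6 × 0.5 = 8.30 DD.
Night half: max(0, 14.6 − 12.9) × 0.5 = 1.7 × 0.5 = 0.85 DD.
Per 24 h: 9.15 DD/day.
Duration = 85 / 9.15 = 9.290 ≈ 9.3 days.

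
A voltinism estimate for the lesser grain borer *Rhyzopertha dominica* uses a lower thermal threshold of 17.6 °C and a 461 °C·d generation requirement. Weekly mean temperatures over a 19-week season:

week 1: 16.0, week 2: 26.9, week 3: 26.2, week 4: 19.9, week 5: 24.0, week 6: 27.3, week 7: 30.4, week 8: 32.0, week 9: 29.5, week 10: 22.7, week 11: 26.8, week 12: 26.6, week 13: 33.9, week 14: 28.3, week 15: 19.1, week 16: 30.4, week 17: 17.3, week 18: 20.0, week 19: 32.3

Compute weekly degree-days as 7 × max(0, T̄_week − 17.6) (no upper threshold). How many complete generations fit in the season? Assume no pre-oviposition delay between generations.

Weekly DD (7 × max(0, T̄ − 17.6)): 0.0, 65.1, 60.2, 16.1, 44.8, 67.9, 89.6, 100.8, 83.3, 35.7, 64.4, 63.0, 114.1, 74.9, 10.5, 89.6, 0.0, 16.8, 102.9.
Season total = 1099.7 DD.
Complete generations = ⌊1099.7 / 461⌋ = 2.

2 generations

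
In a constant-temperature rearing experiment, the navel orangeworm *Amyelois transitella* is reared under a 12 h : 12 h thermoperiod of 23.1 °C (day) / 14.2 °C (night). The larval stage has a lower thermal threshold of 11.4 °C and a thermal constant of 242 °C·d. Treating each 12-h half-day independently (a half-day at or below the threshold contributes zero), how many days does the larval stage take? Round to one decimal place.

Day half: max(0, 23.1 − 11.4) × 0.5 = 11.7 × 0.5 = 5.85 DD.
Night half: max(0, 14.2 − 11.4) × 0.5 = 2.8 × 0.5 = 1.40 DD.
Per 24 h: 7.25 DD/day.
Duration = 242 / 7.25 = 33.379 ≈ 33.4 days.

33.4 days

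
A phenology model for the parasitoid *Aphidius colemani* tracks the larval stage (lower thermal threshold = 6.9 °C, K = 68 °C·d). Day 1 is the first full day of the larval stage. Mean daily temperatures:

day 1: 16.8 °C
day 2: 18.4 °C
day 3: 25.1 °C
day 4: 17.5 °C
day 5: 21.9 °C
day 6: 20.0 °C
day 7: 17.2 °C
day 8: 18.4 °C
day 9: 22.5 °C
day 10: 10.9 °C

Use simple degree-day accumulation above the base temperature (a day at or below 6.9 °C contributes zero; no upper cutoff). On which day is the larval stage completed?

day 6

Daily DD above 6.9 °C: 9.9, 11.5, 18.2, 10.6, 15.0, 13.1, 10.3, 11.5, 15.6, 4.0.
Cumulative: 9.9, 21.4, 39.6, 50.2, 65.2, 78.3, 88.6, 100.1, 115.7, 119.7.
The total first reaches 68 DD on day 6.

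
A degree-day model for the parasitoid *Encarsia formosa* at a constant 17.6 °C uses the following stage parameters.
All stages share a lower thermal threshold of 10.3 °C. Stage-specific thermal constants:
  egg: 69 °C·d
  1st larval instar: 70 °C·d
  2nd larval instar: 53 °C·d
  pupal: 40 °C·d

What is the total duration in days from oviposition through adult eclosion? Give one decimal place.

Daily accumulation at 17.6 °C = 17.6 − 10.3 = 7.3 DD/day.
Total K = 69 + 70 + 53 + 40 = 232 DD.
Total duration = 232 / 7.3 = 31.781 ≈ 31.8 days.

31.8 days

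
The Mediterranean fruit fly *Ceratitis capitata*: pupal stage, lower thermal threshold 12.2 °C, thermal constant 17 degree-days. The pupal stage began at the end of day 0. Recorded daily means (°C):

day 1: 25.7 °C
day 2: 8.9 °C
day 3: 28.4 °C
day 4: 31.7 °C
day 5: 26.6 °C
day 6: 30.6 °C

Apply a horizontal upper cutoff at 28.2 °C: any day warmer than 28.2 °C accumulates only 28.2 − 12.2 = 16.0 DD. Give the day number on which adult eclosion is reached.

Daily DD above 12.2 °C (capped at 16.0): 13.5, 0.0, 16.0, 16.0, 14.4, 16.0.
Cumulative: 13.5, 13.5, 29.5, 45.5, 59.9, 75.9.
The total first reaches 17 DD on day 3.

day 3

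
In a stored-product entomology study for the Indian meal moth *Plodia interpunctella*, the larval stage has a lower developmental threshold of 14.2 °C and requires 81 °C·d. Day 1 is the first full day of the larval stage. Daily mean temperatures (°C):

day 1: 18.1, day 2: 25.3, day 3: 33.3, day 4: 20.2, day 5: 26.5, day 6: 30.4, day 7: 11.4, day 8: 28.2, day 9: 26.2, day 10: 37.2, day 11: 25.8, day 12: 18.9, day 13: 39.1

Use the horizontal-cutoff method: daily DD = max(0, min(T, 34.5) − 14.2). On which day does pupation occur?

day 8

Daily DD above 14.2 °C (capped at 20.3): 3.9, 11.1, 19.1, 6.0, 12.3, 16.2, 0.0, 14.0, 12.0, 20.3, 11.6, 4.7, 20.3.
Cumulative: 3.9, 15.0, 34.1, 40.1, 52.4, 68.6, 68.6, 82.6, 94.6, 114.9, 126.5, 131.2, 151.5.
The total first reaches 81 DD on day 8.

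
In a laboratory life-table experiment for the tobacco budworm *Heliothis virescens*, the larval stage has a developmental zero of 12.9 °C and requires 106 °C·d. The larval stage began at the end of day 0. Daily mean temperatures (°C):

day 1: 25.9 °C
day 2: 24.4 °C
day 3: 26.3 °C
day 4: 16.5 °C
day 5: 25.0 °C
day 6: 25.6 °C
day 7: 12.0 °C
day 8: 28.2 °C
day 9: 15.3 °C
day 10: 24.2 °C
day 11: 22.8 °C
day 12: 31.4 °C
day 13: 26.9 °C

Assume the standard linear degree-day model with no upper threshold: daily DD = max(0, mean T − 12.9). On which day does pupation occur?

day 12

Daily DD above 12.9 °C: 13.0, 11.5, 13.4, 3.6, 12.1, 12.7, 0.0, 15.3, 2.4, 11.3, 9.9, 18.5, 14.0.
Cumulative: 13.0, 24.5, 37.9, 41.5, 53.6, 66.3, 66.3, 81.6, 84.0, 95.3, 105.2, 123.7, 137.7.
The total first reaches 106 DD on day 12.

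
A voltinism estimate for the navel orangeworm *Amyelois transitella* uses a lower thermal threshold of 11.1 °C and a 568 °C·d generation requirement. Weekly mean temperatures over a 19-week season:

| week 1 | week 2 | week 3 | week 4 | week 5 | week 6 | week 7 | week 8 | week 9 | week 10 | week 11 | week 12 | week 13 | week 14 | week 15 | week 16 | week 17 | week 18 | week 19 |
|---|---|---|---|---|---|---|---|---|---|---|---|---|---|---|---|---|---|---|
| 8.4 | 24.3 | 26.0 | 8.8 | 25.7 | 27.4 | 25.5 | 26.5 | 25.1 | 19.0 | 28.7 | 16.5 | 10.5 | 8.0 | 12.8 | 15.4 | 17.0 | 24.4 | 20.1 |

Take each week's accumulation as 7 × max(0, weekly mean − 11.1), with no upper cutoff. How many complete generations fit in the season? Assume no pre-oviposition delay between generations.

2 generations

Weekly DD (7 × max(0, T̄ − 11.1)): 0.0, 92.4, 104.3, 0.0, 102.2, 114.1, 100.8, 107.8, 98.0, 55.3, 123.2, 37.8, 0.0, 0.0, 11.9, 30.1, 41.3, 93.1, 63.0.
Season total = 1175.3 DD.
Complete generations = ⌊1175.3 / 568⌋ = 2.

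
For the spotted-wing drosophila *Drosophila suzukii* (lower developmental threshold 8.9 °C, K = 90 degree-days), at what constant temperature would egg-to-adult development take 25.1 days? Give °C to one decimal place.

12.5 °C

Required daily accumulation = 90 / 25.1 = 3.586 DD/day.
T = T_base + 3.586 = 8.9 + 3.586 = 12.486 ≈ 12.5 °C.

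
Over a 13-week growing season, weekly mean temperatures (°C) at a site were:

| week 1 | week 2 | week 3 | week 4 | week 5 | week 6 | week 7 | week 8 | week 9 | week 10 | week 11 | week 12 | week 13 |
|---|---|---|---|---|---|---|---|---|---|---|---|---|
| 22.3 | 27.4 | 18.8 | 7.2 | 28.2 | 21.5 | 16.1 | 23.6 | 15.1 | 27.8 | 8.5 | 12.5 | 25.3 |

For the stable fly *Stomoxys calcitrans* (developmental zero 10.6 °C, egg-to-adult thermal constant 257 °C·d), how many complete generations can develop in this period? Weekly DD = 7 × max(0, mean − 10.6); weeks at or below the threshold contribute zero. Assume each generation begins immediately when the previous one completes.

Weekly DD (7 × max(0, T̄ − 10.6)): 81.9, 117.6, 57.4, 0.0, 123.2, 76.3, 38.5, 91.0, 31.5, 120.4, 0.0, 13.3, 102.9.
Season total = 854.0 DD.
Complete generations = ⌊854.0 / 257⌋ = 3.

3 generations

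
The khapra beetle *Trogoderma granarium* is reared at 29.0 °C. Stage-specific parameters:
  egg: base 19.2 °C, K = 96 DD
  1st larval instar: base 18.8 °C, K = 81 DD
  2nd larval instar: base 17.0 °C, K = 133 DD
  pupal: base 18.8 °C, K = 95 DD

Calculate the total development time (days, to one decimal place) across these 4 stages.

egg: 96 / (29.0 − 19.2) = 96 / 9.8 = 9.796 d.
1st larval instar: 81 / (29.0 − 18.8) = 81 / 10.2 = 7.941 d.
2nd larval instar: 133 / (29.0 − 17.0) = 133 / 12.0 = 11.083 d.
pupal: 95 / (29.0 − 18.8) = 95 / 10.2 = 9.314 d.
Sum = 38.134 ≈ 38.1 days.

38.1 days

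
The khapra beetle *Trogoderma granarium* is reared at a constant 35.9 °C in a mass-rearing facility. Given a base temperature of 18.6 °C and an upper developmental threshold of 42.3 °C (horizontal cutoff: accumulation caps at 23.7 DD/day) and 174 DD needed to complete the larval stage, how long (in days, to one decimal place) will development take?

10.1 days

Daily accumulation = 35.9 − 18.6 = 17.3 DD/day.
Duration = 174 / 17.3 = 10.058 ≈ 10.1 days.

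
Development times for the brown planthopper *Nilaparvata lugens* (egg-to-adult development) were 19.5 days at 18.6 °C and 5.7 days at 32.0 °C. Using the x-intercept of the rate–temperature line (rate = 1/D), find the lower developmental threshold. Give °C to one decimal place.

13.1 °C

Under the model K = D·(T − T_b), so D₁·(T₁ − T_b) = D₂·(T₂ − T_b).
19.5·(18.6 − T_b) = 5.7·(32.0 − T_b)
T_b = (19.5·18.6 − 5.7·32.0) / (19.5 − 5.7) = 180.30 / 13.8 = 13.065 °C ≈ 13.1 °C.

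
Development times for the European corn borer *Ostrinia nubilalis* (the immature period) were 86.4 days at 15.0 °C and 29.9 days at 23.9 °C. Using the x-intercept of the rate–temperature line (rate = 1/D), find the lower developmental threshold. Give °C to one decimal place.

10.3 °C

Linear rate model ⇒ the product D·(T − T_b) is constant across temperatures.
86.4·(15.0 − T_b) = 29.9·(23.9 − T_b)
T_b = (86.4·15.0 − 29.9·23.9) / (86.4 − 29.9) = 581.39 / 56.5 = 10.290 °C ≈ 10.3 °C.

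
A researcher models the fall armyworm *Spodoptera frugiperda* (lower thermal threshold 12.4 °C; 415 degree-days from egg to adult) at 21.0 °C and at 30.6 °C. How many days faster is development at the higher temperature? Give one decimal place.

At 21.0 °C: 415 / (21.0 − 12.4) = 415 / 8.6 = 48.256 d.
At 30.6 °C: 415 / (30.6 − 12.4) = 415 / 18.2 = 22.802 d.
Difference = |48.256 − 22.802| = 25.454 ≈ 25.5 days.

25.5 days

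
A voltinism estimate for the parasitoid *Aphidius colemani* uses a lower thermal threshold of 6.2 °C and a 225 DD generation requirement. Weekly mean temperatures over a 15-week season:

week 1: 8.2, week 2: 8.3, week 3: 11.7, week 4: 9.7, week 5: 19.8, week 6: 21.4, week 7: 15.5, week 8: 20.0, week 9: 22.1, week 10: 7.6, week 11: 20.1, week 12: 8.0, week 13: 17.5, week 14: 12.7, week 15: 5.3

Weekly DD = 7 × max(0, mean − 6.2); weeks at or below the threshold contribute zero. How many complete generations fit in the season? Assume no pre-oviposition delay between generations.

3 generations

Weekly DD (7 × max(0, T̄ − 6.2)): 14.0, 14.7, 38.5, 24.5, 95.2, 106.4, 65.1, 96.6, 111.3, 9.8, 97.3, 12.6, 79.1, 45.5, 0.0.
Season total = 810.6 DD.
Complete generations = ⌊810.6 / 225⌋ = 3.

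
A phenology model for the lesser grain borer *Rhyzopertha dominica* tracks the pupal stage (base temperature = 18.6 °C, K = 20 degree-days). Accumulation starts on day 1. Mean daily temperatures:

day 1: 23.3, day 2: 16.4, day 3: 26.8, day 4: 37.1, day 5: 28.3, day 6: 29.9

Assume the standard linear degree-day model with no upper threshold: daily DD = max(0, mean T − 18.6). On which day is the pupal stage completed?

Daily DD above 18.6 °C: 4.7, 0.0, 8.2, 18.5, 9.7, 11.3.
Cumulative: 4.7, 4.7, 12.9, 31.4, 41.1, 52.4.
The total first reaches 20 DD on day 4.

day 4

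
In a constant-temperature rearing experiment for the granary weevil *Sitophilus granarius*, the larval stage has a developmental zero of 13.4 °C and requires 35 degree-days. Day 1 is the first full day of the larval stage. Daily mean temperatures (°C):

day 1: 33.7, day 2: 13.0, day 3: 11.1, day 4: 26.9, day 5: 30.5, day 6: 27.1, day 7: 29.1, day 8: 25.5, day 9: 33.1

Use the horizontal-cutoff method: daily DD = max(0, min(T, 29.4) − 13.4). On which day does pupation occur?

Daily DD above 13.4 °C (capped at 16.0): 16.0, 0.0, 0.0, 13.5, 16.0, 13.7, 15.7, 12.1, 16.0.
Cumulative: 16.0, 16.0, 16.0, 29.5, 45.5, 59.2, 74.9, 87.0, 103.0.
The total first reaches 35 DD on day 5.

day 5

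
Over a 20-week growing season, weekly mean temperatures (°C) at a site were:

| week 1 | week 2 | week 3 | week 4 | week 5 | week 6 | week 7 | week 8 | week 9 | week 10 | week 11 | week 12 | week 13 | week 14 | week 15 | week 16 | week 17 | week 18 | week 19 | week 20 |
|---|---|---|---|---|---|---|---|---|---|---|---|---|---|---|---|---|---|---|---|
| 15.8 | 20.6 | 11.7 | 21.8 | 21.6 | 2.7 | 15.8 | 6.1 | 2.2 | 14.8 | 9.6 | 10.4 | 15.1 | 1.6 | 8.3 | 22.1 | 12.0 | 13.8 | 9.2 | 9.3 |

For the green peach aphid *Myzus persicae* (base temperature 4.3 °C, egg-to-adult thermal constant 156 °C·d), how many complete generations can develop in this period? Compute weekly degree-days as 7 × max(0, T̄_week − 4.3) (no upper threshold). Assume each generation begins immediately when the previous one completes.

7 generations

Weekly DD (7 × max(0, T̄ − 4.3)): 80.5, 114.1, 51.8, 122.5, 121.1, 0.0, 80.5, 12.6, 0.0, 73.5, 37.1, 42.7, 75.6, 0.0, 28.0, 124.6, 53.9, 66.5, 34.3, 35.0.
Season total = 1154.3 DD.
Complete generations = ⌊1154.3 / 156⌋ = 7.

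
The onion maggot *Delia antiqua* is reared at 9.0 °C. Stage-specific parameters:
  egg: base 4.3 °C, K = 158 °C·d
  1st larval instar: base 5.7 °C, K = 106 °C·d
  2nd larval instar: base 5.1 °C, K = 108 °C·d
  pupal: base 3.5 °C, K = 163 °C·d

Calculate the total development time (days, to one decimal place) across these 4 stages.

egg: 158 / (9.0 − 4.3) = 158 / 4.7 = 33.617 d.
1st larval instar: 106 / (9.0 − 5.7) = 106 / 3.3 = 32.121 d.
2nd larval instar: 108 / (9.0 − 5.1) = 108 / 3.9 = 27.692 d.
pupal: 163 / (9.0 − 3.5) = 163 / 5.5 = 29.636 d.
Sum = 123.067 ≈ 123.1 days.

123.1 days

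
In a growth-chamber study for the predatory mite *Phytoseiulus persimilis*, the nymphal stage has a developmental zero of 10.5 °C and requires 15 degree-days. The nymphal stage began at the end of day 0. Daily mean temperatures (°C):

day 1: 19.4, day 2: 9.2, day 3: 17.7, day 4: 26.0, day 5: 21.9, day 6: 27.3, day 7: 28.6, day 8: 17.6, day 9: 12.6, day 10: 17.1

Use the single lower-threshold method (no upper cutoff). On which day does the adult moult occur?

Daily DD above 10.5 °C: 8.9, 0.0, 7.2, 15.5, 11.4, 16.8, 18.1, 7.1, 2.1, 6.6.
Cumulative: 8.9, 8.9, 16.1, 31.6, 43.0, 59.8, 77.9, 85.0, 87.1, 93.7.
The total first reaches 15 DD on day 3.

day 3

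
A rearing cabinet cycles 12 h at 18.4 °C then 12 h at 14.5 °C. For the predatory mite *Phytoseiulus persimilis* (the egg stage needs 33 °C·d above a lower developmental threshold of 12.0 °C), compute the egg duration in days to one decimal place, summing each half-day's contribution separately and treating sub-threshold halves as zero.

7.4 days

Day half: max(0, 18.4 − 12.0) × 0.5 = 6.4 × 0.5 = 3.20 DD.
Night half: max(0, 14.5 − 12.0) × 0.5 = 2.5 × 0.5 = 1.25 DD.
Per 24 h: 4.45 DD/day.
Duration = 33 / 4.45 = 7.416 ≈ 7.4 days.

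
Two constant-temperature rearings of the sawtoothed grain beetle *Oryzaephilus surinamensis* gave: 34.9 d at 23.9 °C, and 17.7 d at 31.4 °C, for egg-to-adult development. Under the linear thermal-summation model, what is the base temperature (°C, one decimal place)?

16.2 °C

Linear rate model ⇒ the product D·(T − T_b) is constant across temperatures.
34.9·(23.9 − T_b) = 17.7·(31.4 − T_b)
T_b = (34.9·23.9 − 17.7·31.4) / (34.9 − 17.7) = 278.33 / 17.2 = 16.182 °C ≈ 16.2 °C.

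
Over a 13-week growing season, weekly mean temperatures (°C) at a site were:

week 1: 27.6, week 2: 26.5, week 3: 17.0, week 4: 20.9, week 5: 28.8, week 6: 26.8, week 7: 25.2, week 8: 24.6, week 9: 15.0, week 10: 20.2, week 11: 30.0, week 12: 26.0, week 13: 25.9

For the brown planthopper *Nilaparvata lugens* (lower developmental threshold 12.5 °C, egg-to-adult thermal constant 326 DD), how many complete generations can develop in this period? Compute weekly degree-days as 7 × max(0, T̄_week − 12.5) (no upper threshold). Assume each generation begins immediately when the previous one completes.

3 generations

Weekly DD (7 × max(0, T̄ − 12.5)): 105.7, 98.0, 31.5, 58.8, 114.1, 100.1, 88.9, 84.7, 17.5, 53.9, 122.5, 94.5, 93.8.
Season total = 1064.0 DD.
Complete generations = ⌊1064.0 / 326⌋ = 3.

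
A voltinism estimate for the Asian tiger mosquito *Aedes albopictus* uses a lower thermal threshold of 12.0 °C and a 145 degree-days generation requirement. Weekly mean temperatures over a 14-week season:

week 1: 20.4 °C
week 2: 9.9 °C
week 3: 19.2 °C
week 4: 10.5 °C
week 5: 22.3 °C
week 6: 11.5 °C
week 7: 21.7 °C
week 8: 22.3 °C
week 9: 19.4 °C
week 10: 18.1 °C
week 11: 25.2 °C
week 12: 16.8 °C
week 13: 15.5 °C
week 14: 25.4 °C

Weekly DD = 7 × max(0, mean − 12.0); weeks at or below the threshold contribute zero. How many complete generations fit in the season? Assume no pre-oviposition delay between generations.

Weekly DD (7 × max(0, T̄ − 12.0)): 58.8, 0.0, 50.4, 0.0, 72.1, 0.0, 67.9, 72.1, 51.8, 42.7, 92.4, 33.6, 24.5, 93.8.
Season total = 660.1 DD.
Complete generations = ⌊660.1 / 145⌋ = 4.

4 generations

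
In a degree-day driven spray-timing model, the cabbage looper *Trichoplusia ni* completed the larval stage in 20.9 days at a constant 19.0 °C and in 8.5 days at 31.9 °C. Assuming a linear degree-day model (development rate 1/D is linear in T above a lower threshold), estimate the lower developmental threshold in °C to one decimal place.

10.2 °C

Linear rate model ⇒ the product D·(T − T_b) is constant across temperatures.
20.9·(19.0 − T_b) = 8.5·(31.9 − T_b)
T_b = (20.9·19.0 − 8.5·31.9) / (20.9 − 8.5) = 125.95 / 12.4 = 10.157 °C ≈ 10.2 °C.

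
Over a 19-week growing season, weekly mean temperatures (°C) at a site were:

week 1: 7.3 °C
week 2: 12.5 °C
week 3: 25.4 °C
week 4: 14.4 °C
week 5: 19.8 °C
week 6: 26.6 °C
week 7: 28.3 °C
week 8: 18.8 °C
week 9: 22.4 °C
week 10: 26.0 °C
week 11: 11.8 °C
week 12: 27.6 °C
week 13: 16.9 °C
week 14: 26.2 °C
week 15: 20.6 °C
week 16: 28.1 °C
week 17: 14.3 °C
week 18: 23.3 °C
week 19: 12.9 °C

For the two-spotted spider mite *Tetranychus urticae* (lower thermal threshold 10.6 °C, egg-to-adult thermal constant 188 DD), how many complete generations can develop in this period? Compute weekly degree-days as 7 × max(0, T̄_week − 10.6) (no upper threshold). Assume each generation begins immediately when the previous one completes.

6 generations

Weekly DD (7 × max(0, T̄ − 10.6)): 0.0, 13.3, 103.6, 26.6, 64.4, 112.0, 123.9, 57.4, 82.6, 107.8, 8.4, 119.0, 44.1, 109.2, 70.0, 122.5, 25.9, 88.9, 16.1.
Season total = 1295.7 DD.
Complete generations = ⌊1295.7 / 188⌋ = 6.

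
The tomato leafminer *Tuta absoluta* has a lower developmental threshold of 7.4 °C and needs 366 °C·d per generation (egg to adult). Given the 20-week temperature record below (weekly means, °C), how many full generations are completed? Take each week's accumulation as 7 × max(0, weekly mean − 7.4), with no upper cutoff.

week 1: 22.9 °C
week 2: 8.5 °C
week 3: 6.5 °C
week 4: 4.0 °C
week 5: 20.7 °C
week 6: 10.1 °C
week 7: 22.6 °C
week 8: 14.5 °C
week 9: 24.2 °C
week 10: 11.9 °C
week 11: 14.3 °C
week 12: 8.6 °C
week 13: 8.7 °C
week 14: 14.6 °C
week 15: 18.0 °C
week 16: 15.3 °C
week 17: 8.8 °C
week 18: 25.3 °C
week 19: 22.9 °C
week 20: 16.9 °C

Weekly DD (7 × max(0, T̄ − 7.4)): 108.5, 7.7, 0.0, 0.0, 93.1, 18.9, 106.4, 49.7, 117.6, 31.5, 48.3, 8.4, 9.1, 50.4, 74.2, 55.3, 9.8, 125.3, 108.5, 66.5.
Season total = 1089.2 DD.
Complete generations = ⌊1089.2 / 366⌋ = 2.

2 generations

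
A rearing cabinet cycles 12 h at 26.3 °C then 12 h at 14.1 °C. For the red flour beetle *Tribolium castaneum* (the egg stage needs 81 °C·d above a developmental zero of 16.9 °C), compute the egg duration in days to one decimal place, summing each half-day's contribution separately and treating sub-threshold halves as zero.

17.2 days

Day half: max(0, 26.3 − 16.9) × 0.5 = 9.4 × 0.5 = 4.70 DD.
Night half: max(0, 14.1 − 16.9) × 0.5 = 0.0 × 0.5 = 0.00 DD.
Per 24 h: 4.70 DD/day.
Duration = 81 / 4.70 = 17.234 ≈ 17.2 days.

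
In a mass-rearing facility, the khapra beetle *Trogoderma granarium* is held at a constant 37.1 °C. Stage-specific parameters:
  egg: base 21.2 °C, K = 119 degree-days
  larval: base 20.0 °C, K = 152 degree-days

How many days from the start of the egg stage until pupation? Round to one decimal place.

16.4 days

egg: 119 / (37.1 − 21.2) = 119 / 15.9 = 7.484 d.
larval: 152 / (37.1 − 20.0) = 152 / 17.1 = 8.889 d.
Sum = 16.373 ≈ 16.4 days.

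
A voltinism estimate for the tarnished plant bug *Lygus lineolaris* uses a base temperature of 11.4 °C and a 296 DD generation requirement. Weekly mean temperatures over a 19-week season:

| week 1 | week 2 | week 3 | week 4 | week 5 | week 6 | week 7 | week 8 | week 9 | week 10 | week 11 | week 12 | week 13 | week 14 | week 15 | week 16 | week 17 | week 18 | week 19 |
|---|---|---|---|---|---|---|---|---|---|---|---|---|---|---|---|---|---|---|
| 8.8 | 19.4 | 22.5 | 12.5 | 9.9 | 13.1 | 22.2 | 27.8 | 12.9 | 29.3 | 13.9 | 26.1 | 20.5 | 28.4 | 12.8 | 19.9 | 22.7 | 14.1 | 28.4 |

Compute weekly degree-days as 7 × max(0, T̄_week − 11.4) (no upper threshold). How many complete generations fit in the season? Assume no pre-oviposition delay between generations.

3 generations

Weekly DD (7 × max(0, T̄ − 11.4)): 0.0, 56.0, 77.7, 7.7, 0.0, 11.9, 75.6, 114.8, 10.5, 125.3, 17.5, 102.9, 63.7, 119.0, 9.8, 59.5, 79.1, 18.9, 119.0.
Season total = 1068.9 DD.
Complete generations = ⌊1068.9 / 296⌋ = 3.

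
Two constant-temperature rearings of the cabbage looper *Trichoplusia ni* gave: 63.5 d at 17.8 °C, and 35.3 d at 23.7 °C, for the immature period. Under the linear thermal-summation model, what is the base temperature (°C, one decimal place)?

10.4 °C

Under the model K = D·(T − T_b), so D₁·(T₁ − T_b) = D₂·(T₂ − T_b).
63.5·(17.8 − T_b) = 35.3·(23.7 − T_b)
T_b = (63.5·17.8 − 35.3·23.7) / (63.5 − 35.3) = 293.69 / 28.2 = 10.415 °C ≈ 10.4 °C.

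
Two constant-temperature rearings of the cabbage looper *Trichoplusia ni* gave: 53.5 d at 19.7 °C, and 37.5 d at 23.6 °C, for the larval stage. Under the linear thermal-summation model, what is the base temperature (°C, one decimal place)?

Under the model K = D·(T − T_b), so D₁·(T₁ − T_b) = D₂·(T₂ − T_b).
53.5·(19.7 − T_b) = 37.5·(23.6 − T_b)
T_b = (53.5·19.7 − 37.5·23.6) / (53.5 − 37.5) = 168.95 / 16.0 = 10.559 °C ≈ 10.6 °C.

10.6 °C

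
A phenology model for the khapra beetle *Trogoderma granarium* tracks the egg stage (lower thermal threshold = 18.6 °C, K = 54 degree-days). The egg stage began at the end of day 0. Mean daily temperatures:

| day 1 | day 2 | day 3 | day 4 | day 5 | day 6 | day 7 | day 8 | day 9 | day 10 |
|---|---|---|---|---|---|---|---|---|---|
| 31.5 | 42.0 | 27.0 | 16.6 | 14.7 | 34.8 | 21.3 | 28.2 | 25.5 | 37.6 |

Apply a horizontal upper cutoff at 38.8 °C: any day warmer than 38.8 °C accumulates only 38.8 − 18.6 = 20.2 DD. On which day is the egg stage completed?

day 6

Daily DD above 18.6 °C (capped at 20.2): 12.9, 20.2, 8.4, 0.0, 0.0, 16.2, 2.7, 9.6, 6.9, 19.0.
Cumulative: 12.9, 33.1, 41.5, 41.5, 41.5, 57.7, 60.4, 70.0, 76.9, 95.9.
The total first reaches 54 DD on day 6.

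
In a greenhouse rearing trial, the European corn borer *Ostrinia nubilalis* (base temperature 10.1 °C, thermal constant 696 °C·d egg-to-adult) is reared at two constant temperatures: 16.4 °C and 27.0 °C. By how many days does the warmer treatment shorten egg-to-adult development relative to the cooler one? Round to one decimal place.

69.3 days

At 16.4 °C: 696 / (16.4 − 10.1) = 696 / 6.3 = 110.476 d.
At 27.0 °C: 696 / (27.0 − 10.1) = 696 / 16.9 = 41.183 d.
Difference = |110.476 − 41.183| = 69.293 ≈ 69.3 days.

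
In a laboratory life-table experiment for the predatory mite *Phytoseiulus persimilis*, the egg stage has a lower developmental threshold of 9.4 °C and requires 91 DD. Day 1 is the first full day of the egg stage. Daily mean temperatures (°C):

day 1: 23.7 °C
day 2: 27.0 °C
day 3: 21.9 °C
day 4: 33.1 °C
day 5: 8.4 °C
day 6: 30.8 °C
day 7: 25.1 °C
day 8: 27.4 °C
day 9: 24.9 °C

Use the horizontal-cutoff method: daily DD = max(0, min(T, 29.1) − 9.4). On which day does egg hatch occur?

day 7

Daily DD above 9.4 °C (capped at 19.7): 14.3, 17.6, 12.5, 19.7, 0.0, 19.7, 15.7, 18.0, 15.5.
Cumulative: 14.3, 31.9, 44.4, 64.1, 64.1, 83.8, 99.5, 117.5, 133.0.
The total first reaches 91 DD on day 7.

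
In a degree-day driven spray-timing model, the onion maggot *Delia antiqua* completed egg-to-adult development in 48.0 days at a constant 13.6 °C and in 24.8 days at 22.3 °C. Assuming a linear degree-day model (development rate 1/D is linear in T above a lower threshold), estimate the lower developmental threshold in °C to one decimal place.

Under the model K = D·(T − T_b), so D₁·(T₁ − T_b) = D₂·(T₂ − T_b).
48.0·(13.6 − T_b) = 24.8·(22.3 − T_b)
T_b = (48.0·13.6 − 24.8·22.3) / (48.0 − 24.8) = 99.76 / 23.2 = 4.300 °C ≈ 4.3 °C.

4.3 °C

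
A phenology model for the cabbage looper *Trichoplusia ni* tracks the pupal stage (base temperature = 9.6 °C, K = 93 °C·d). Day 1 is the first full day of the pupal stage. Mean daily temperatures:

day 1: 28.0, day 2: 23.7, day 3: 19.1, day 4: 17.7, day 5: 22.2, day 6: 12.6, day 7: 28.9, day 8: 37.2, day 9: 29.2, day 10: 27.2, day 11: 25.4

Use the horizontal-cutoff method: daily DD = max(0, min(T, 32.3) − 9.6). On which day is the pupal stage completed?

day 8

Daily DD above 9.6 °C (capped at 22.7): 18.4, 14.1, 9.5, 8.1, 12.6, 3.0, 19.3, 22.7, 19.6, 17.6, 15.8.
Cumulative: 18.4, 32.5, 42.0, 50.1, 62.7, 65.7, 85.0, 107.7, 127.3, 144.9, 160.7.
The total first reaches 93 DD on day 8.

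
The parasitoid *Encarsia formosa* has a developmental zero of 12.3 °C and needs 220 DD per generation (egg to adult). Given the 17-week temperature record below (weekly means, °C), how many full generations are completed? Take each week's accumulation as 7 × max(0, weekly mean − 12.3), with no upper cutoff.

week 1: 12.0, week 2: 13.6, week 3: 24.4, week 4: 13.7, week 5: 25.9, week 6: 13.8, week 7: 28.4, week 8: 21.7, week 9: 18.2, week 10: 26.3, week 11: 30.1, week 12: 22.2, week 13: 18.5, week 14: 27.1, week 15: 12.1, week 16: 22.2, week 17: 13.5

4 generations

Weekly DD (7 × max(0, T̄ − 12.3)): 0.0, 9.1, 84.7, 9.8, 95.2, 10.5, 112.7, 65.8, 41.3, 98.0, 124.6, 69.3, 43.4, 103.6, 0.0, 69.3, 8.4.
Season total = 945.7 DD.
Complete generations = ⌊945.7 / 220⌋ = 4.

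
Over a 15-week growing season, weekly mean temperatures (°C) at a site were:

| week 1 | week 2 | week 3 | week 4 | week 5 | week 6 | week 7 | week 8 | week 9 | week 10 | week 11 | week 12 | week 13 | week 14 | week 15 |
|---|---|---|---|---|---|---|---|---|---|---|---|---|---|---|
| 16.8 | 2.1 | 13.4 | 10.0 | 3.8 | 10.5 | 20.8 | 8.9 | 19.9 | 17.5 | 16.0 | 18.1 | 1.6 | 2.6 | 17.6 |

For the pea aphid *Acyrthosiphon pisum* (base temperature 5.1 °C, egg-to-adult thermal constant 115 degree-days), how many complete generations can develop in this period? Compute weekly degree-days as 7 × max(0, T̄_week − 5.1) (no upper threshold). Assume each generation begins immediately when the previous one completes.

6 generations

Weekly DD (7 × max(0, T̄ − 5.1)): 81.9, 0.0, 58.1, 34.3, 0.0, 37.8, 109.9, 26.6, 103.6, 86.8, 76.3, 91.0, 0.0, 0.0, 87.5.
Season total = 793.8 DD.
Complete generations = ⌊793.8 / 115⌋ = 6.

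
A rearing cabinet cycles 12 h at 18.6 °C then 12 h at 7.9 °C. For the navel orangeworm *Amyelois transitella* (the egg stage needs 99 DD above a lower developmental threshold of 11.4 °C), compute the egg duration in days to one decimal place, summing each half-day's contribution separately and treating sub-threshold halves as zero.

Day half: max(0, 18.6 − 11.4) × 0.5 = 7.2 × 0.5 = 3.60 DD.
Night half: max(0, 7.9 − 11.4) × 0.5 = 0.0 × 0.5 = 0.00 DD.
Per 24 h: 3.60 DD/day.
Duration = 99 / 3.60 = 27.500 ≈ 27.5 days.

27.5 days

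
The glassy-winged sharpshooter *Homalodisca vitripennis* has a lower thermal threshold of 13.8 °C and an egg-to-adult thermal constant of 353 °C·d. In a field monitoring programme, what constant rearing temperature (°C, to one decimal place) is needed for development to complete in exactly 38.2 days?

23.0 °C

Required daily accumulation = 353 / 38.2 = 9.241 DD/day.
T = T_base + 9.241 = 13.8 + 9.241 = 23.041 ≈ 23.0 °C.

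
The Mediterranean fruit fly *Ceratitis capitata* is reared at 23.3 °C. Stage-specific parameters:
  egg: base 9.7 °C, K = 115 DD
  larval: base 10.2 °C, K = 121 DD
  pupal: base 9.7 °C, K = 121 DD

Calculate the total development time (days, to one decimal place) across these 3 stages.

egg: 115 / (23.3 − 9.7) = 115 / 13.6 = 8.456 d.
larval: 121 / (23.3 − 10.2) = 121 / 13.1 = 9.237 d.
pupal: 121 / (23.3 − 9.7) = 121 / 13.6 = 8.897 d.
Sum = 26.590 ≈ 26.6 days.

26.6 days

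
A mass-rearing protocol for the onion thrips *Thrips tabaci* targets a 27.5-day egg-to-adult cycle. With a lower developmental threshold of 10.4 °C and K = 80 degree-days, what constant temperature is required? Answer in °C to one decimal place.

Required daily accumulation = 80 / 27.5 = 2.909 DD/day.
T = T_base + 2.909 = 10.4 + 2.909 = 13.309 ≈ 13.3 °C.

13.3 °C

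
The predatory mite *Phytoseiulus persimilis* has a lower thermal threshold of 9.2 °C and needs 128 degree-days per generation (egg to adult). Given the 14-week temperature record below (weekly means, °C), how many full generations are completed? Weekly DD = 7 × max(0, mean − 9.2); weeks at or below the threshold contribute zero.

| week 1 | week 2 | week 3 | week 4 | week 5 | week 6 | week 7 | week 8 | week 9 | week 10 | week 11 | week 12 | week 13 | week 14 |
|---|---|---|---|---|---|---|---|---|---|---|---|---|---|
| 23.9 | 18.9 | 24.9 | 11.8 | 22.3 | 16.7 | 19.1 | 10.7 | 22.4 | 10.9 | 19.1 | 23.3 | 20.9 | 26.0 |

7 generations

Weekly DD (7 × max(0, T̄ − 9.2)): 102.9, 67.9, 109.9, 18.2, 91.7, 52.5, 69.3, 10.5, 92.4, 11.9, 69.3, 98.7, 81.9, 117.6.
Season total = 994.7 DD.
Complete generations = ⌊994.7 / 128⌋ = 7.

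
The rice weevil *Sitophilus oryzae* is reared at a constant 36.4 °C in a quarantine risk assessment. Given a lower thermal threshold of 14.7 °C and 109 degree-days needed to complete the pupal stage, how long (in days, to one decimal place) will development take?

Daily accumulation = 36.4 − 14.7 = 21.7 DD/day.
Duration = 109 / 21.7 = 5.023 ≈ 5.0 days.

5.0 days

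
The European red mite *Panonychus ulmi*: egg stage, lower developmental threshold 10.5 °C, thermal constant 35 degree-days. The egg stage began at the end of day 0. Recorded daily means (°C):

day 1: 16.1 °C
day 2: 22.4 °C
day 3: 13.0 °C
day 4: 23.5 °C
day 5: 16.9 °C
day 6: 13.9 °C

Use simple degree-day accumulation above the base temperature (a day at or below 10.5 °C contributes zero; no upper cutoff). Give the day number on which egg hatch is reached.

Daily DD above 10.5 °C: 5.6, 11.9, 2.5, 13.0, 6.4, 3.4.
Cumulative: 5.6, 17.5, 20.0, 33.0, 39.4, 42.8.
The total first reaches 35 DD on day 5.

day 5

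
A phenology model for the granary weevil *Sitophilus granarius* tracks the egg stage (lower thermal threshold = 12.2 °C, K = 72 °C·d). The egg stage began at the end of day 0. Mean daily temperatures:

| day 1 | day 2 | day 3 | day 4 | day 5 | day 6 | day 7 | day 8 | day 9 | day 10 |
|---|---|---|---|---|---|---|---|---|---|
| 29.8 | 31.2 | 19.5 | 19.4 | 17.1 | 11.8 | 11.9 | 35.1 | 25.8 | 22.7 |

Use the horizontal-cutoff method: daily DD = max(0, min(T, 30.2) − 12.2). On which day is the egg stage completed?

day 8

Daily DD above 12.2 °C (capped at 18.0): 17.6, 18.0, 7.3, 7.2, 4.9, 0.0, 0.0, 18.0, 13.6, 10.5.
Cumulative: 17.6, 35.6, 42.9, 50.1, 55.0, 55.0, 55.0, 73.0, 86.6, 97.1.
The total first reaches 72 DD on day 8.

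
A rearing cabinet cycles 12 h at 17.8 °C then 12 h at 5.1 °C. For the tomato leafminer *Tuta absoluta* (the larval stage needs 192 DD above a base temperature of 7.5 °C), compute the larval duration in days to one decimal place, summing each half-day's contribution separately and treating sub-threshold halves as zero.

37.3 days

Day half: max(0, 17.8 − 7.5) × 0.5 = 10.3 × 0.5 = 5.15 DD.
Night half: max(0, 5.1 − 7.5) × 0.5 = 0.0 × 0.5 = 0.00 DD.
Per 24 h: 5.15 DD/day.
Duration = 192 / 5.15 = 37.282 ≈ 37.3 days.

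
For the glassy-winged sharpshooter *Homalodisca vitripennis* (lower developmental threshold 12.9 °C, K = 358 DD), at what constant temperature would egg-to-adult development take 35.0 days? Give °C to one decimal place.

23.1 °C

Required daily accumulation = 358 / 35.0 = 10.229 DD/day.
T = T_base + 10.229 = 12.9 + 10.229 = 23.129 ≈ 23.1 °C.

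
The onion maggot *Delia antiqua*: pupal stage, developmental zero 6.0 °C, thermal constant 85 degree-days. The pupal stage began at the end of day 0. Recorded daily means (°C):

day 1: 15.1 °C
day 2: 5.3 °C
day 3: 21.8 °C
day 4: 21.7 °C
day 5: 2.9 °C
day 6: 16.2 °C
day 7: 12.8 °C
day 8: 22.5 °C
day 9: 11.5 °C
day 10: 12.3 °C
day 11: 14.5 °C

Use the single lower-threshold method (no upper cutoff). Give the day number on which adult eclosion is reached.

Daily DD above 6.0 °C: 9.1, 0.0, 15.8, 15.7, 0.0, 10.2, 6.8, 16.5, 5.5, 6.3, 8.5.
Cumulative: 9.1, 9.1, 24.9, 40.6, 40.6, 50.8, 57.6, 74.1, 79.6, 85.9, 94.4.
The total first reaches 85 DD on day 10.

day 10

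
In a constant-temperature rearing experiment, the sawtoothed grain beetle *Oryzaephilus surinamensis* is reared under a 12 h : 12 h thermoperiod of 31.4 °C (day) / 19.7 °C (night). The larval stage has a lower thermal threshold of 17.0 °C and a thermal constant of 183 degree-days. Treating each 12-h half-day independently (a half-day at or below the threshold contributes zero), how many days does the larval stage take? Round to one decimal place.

Day half: max(0, 31.4 − 17.0) × 0.5 = 14.4 × 0.5 = 7.20 DD.
Night half: max(0, 19.7 − 17.0) × 0.5 = 2.7 × 0.5 = 1.35 DD.
Per 24 h: 8.55 DD/day.
Duration = 183 / 8.55 = 21.404 ≈ 21.4 days.

21.4 days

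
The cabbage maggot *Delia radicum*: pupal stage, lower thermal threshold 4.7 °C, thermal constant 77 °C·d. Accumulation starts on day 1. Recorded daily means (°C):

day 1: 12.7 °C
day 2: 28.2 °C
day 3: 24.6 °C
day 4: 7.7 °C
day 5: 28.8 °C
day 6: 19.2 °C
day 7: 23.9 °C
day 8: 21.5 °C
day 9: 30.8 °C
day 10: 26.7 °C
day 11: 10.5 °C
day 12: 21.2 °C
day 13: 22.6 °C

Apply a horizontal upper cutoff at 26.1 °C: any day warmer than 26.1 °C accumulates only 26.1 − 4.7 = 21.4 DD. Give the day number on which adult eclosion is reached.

day 6

Daily DD above 4.7 °C (capped at 21.4): 8.0, 21.4, 19.9, 3.0, 21.4, 14.5, 19.2, 16.8, 21.4, 21.4, 5.8, 16.5, 17.9.
Cumulative: 8.0, 29.4, 49.3, 52.3, 73.7, 88.2, 107.4, 124.2, 145.6, 167.0, 172.8, 189.3, 207.2.
The total first reaches 77 DD on day 6.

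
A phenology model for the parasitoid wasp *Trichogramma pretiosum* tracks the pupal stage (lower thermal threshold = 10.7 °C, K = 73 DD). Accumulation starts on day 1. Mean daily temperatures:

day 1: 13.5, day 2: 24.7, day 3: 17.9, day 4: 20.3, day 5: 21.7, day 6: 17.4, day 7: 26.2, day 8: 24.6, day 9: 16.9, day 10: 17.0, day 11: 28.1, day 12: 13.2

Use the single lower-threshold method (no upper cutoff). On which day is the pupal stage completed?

day 8

Daily DD above 10.7 °C: 2.8, 14.0, 7.2, 9.6, 11.0, 6.7, 15.5, 13.9, 6.2, 6.3, 17.4, 2.5.
Cumulative: 2.8, 16.8, 24.0, 33.6, 44.6, 51.3, 66.8, 80.7, 86.9, 93.2, 110.6, 113.1.
The total first reaches 73 DD on day 8.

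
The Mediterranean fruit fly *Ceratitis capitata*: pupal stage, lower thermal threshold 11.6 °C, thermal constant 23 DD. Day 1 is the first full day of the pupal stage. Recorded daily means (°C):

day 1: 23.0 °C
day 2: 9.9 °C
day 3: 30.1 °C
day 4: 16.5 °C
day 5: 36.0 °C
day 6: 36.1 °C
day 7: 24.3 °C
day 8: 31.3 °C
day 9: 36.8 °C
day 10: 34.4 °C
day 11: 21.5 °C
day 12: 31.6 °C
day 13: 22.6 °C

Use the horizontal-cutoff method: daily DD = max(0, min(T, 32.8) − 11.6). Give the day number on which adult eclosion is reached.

day 3

Daily DD above 11.6 °C (capped at 21.2): 11.4, 0.0, 18.5, 4.9, 21.2, 21.2, 12.7, 19.7, 21.2, 21.2, 9.9, 20.0, 11.0.
Cumulative: 11.4, 11.4, 29.9, 34.8, 56.0, 77.2, 89.9, 109.6, 130.8, 152.0, 161.9, 181.9, 192.9.
The total first reaches 23 DD on day 3.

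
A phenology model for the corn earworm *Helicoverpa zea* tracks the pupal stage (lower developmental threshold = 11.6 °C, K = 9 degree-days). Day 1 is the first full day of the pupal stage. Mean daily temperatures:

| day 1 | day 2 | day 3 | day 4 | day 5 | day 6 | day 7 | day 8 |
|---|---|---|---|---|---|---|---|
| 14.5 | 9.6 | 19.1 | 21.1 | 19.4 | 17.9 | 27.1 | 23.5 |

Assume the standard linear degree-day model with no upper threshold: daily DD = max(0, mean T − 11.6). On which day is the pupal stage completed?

day 3

Daily DD above 11.6 °C: 2.9, 0.0, 7.5, 9.5, 7.8, 6.3, 15.5, 11.9.
Cumulative: 2.9, 2.9, 10.4, 19.9, 27.7, 34.0, 49.5, 61.4.
The total first reaches 9 DD on day 3.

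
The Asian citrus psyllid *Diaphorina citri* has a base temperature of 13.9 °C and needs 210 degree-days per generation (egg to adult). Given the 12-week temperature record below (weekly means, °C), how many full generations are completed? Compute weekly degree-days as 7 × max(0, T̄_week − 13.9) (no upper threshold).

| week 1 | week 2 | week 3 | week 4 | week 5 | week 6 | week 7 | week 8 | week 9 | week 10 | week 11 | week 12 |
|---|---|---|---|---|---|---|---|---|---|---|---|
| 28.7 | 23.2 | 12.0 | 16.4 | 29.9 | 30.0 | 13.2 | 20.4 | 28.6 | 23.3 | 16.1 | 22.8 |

Weekly DD (7 × max(0, T̄ − 13.9)): 103.6, 65.1, 0.0, 17.5, 112.0, 112.7, 0.0, 45.5, 102.9, 65.8, 15.4, 62.3.
Season total = 702.8 DD.
Complete generations = ⌊702.8 / 210⌋ = 3.

3 generations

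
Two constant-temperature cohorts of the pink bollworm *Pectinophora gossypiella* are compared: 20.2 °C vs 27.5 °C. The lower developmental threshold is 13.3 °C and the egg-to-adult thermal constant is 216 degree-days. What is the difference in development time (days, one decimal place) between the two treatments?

16.1 days

At 20.2 °C: 216 / (20.2 − 13.3) = 216 / 6.9 = 31.304 d.
At 27.5 °C: 216 / (27.5 − 13.3) = 216 / 14.2 = 15.211 d.
Difference = |31.304 − 15.211| = 16.093 ≈ 16.1 days.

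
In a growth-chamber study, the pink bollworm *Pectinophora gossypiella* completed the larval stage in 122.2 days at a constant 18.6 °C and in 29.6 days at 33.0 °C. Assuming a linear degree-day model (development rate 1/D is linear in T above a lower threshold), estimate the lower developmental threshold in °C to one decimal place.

14.0 °C

Under the model K = D·(T − T_b), so D₁·(T₁ − T_b) = D₂·(T₂ − T_b).
122.2·(18.6 − T_b) = 29.6·(33.0 − T_b)
T_b = (122.2·18.6 − 29.6·33.0) / (122.2 − 29.6) = 1296.12 / 92.6 = 13.997 °C ≈ 14.0 °C.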